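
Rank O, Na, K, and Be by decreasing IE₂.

Na > O > K > Be

IE_2 is the cost of taking one more electron from the +1 cation: O⁺ still has 5 valence electrons; Na⁺ is the bare [Ne] core; K⁺ is the bare [Ar] core; Be⁺ still has 1 valence electron.
Usually core removal costs more than valence removal, but here the competition is close: a tightly held n=2 valence electron can cost more to remove than an n=3 core electron, so the actual values have to decide it.
Valence configurations: O⁺ [He]2s²2p³, Be⁺ [He]2s¹.
Approximate IE_2 values (kJ/mol): O 3388, Na 4562, K 3052, Be 1757.
Overall IE_2 order: Be < K < O < Na.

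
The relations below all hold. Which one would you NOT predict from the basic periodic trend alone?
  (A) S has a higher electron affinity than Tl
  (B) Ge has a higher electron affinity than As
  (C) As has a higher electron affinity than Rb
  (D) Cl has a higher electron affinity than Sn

(B)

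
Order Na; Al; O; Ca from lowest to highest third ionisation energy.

Al, Ca, O, Na

After 2 electrons have been removed, what remains? Na²⁺ is already 1 electron into the core; Al²⁺ still has 1 valence electron; O²⁺ still has 4 valence electrons; Ca²⁺ is the bare [Ar] core.
Usually core removal costs more than valence removal, but here the competition is close: a tightly held n=2 valence electron can cost more to remove than an n=3 core electron, so the actual values have to decide it.
Valence configurations: Al²⁺ [Ne]3s¹, O²⁺ [He]2s²2p².
Approximate IE_3 values (kJ/mol): Na 6910, Al 2745, O 5300, Ca 4912.
So the third ionization energies run Al < Ca < O < Na.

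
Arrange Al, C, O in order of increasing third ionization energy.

Al, C, O

IE_3 is the cost of taking one more electron from the +2 cation: Al²⁺ still has 1 valence electron; C²⁺ still has 2 valence electrons; O²⁺ still has 4 valence electrons.
All are still removing valence electrons, so compare the +2 ions as you would atoms: IE_3 generally rises across a period (higher Z_eff) and falls down a group (larger shell), subject to the usual subshell exceptions.
Valence configurations: Al²⁺ [Ne]3s¹, C²⁺ [He]2s², O²⁺ [He]2s²2p².
Tabulated IE_3 (kJ/mol): Al 2745, C 4620, O 5300.
Overall IE_3 order: Al < C < O.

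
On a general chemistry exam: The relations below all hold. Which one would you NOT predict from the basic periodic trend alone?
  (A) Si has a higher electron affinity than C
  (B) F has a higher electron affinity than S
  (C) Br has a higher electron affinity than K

(A)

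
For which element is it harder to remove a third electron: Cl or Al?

Consider each +2 ion: Cl²⁺ still has 5 valence electrons; Al²⁺ still has 1 valence electron.
All are still removing valence electrons, so compare the +2 ions as you would atoms: IE_3 generally rises across a period (higher Z_eff) and falls down a group (larger shell), subject to the usual subshell exceptions.
Valence configurations: Cl²⁺ [Ne]3s²3p³, Al²⁺ [Ne]3s¹.
Approximate IE_3 values (kJ/mol): Cl 3822, Al 2745.
Overall IE_3 order: Al < Cl.

Cl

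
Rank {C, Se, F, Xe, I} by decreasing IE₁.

C is in period 2, group 14; F is in period 2, group 17; Se is in period 4, group 16; I is in period 5, group 17; Xe is in period 5, group 18.
Removing the outermost electron gets harder across a period and easier down a group.
These span different periods and groups, so the two trends combine.
I > Se: period and group pull opposite ways; the across-period shift dominates (1008 vs 941 kJ/mol).
C > I: the two effects oppose for this pair; the down-group effect wins (1086 vs 1008 kJ/mol).
Xe > C: the two effects oppose for this pair; the across-period effect wins (1170 vs 1086 kJ/mol).
F > Xe: period and group pull opposite ways; the down-group shift dominates (1681 vs 1170 kJ/mol).
Approximate values (kJ/mol): C 1086, F 1681, Se 941, I 1008, Xe 1170.
So from highest to lowest: F > Xe > C > I > Se.

F > Xe > C > I > Se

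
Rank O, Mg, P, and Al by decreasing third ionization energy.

Mg > O > P > Al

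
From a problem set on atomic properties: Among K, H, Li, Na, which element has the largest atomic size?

H is in period 1, group 1; Li is in period 2, group 1; Na is in period 3, group 1; K is in period 4, group 1.
Atomic radius shrinks across a period as nuclear charge pulls the same shell inward, and grows down a group as new shells are added.
All are in group 1, so atomic radius increases down the group.
The largest atomic size among these belongs to K.

K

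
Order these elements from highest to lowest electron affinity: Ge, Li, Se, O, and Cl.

Li is in period 2, group 1; O is in period 2, group 16; Cl is in period 3, group 17; Ge is in period 4, group 14; Se is in period 4, group 16.
Atoms with high Z_eff and room in the valence shell (especially the halogens) have the most exothermic electron affinities.
Neither a single period nor a single group — weigh both effects.
Ge > Li: period and group pull opposite ways; the across-period shift dominates (119 vs 60 kJ/mol).
O > Ge: relative to Ge, both the across-period and down-group shifts push O's electron affinity up.
Se > O: this pair runs against the simple trend — see the exception note.
Cl > Se: relative to Se, both the across-period and down-group shifts push Cl's electron affinity up.
Note the exception: Se has a higher electron affinity than O, contrary to the simple trend — O's compact 2p subshell gives strong electron–electron repulsion on the added electron.
Approximate values (kJ/mol): Li 60, O 141, Cl 349, Ge 119, Se 195.
So from highest to lowest: Cl > Se > O > Ge > Li.

Cl > Se > O > Ge > Li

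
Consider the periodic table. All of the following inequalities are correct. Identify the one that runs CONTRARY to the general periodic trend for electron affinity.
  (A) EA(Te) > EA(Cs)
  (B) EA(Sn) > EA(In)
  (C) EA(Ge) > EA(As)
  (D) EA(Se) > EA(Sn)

The general trend: electron affinity increases across a period and decreases down a group.
(A) Te (period 5, group 16) vs Cs (period 6, group 1): the stated order agrees with the simple trend.
(B) Sn (period 5, group 14) vs In (period 5, group 13): the stated order agrees with the simple trend.
(C) Ge (period 4, group 14) vs As (period 4, group 15): the stated order contradicts the simple trend.
(D) Se (period 4, group 16) vs Sn (period 5, group 14): the stated order agrees with the simple trend.
The exception is (C): adding an electron to As's half-filled 4p³ is unfavourable, so Ge (4p²) has the more exothermic EA.

(C)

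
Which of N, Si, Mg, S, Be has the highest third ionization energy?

The third ionization energy removes an electron from the +2 ion. For each element: N²⁺ still has 3 valence electrons; Si²⁺ still has 2 valence electrons; Mg²⁺ is the bare [Ne] core; S²⁺ still has 4 valence electrons; Be²⁺ is the bare [He] core.
Core electrons are held far more tightly than valence electrons, so Mg and Be top the IE_3 order.
Valence configurations: N²⁺ [He]2s²2p¹, Si²⁺ [Ne]3s², S²⁺ [Ne]3s²3p².
Approximate IE_3 values (kJ/mol): N 4578, Si 3232, Mg 7733, S 3357, Be 14849.
Hence IE_3: Si < S < N < Mg < Be.

Be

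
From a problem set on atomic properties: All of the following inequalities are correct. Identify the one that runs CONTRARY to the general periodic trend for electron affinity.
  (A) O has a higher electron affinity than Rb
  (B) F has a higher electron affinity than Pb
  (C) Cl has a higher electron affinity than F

(C)

The general trend: electron affinity increases across a period and decreases down a group.
(A) O (period 2, group 16) vs Rb (period 5, group 1): the stated order agrees with the simple trend.
(B) F (period 2, group 17) vs Pb (period 6, group 14): the stated order agrees with the simple trend.
(C) Cl (period 3, group 17) vs F (period 2, group 17): the stated order contradicts the simple trend.
The exception is (C): F's small 2p subshell makes the incoming electron feel strong e⁻–e⁻ repulsion, so Cl actually releases more energy on gaining an electron.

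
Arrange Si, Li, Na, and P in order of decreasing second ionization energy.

Li > Na > P > Si

Consider each +1 ion: Si⁺ still has 3 valence electrons; Li⁺ is the bare [He] core; Na⁺ is the bare [Ne] core; P⁺ still has 4 valence electrons.
Core electrons are held far more tightly than valence electrons, so Na and Li top the IE_2 order.
Valence configurations: Si⁺ [Ne]3s²3p¹, P⁺ [Ne]3s²3p².
Tabulated IE_2 (kJ/mol): Si 1577, Li 7298, Na 4562, P 1907.
So the second ionization energies run Si < P < Na < Li.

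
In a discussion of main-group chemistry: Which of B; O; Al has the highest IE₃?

O

After 2 electrons have been removed, what remains? B²⁺ still has 1 valence electron; O²⁺ still has 4 valence electrons; Al²⁺ still has 1 valence electron.
All are still removing valence electrons, so compare the +2 ions as you would atoms: IE_3 generally rises across a period (higher Z_eff) and falls down a group (larger shell), subject to the usual subshell exceptions.
Valence configurations: B²⁺ [He]2s¹, O²⁺ [He]2s²2p², Al²⁺ [Ne]3s¹.
Approximate IE_3 values (kJ/mol): B 3660, O 5300, Al 2745.
So the third ionization energies run Al < B < O.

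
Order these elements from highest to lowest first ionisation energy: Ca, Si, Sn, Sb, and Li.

Li is in period 2, group 1; Si is in period 3, group 14; Ca is in period 4, group 2; Sn is in period 5, group 14; Sb is in period 5, group 15.
Across a period the outer electron is held more tightly (higher IE₁); down a group it sits in a higher shell, more shielded, and comes off more easily.
Here both period and group differ, so the two effects have to be weighed against each other.
Ca > Li: period and group pull opposite ways; the across-period shift dominates (590 vs 520 kJ/mol).
Sn > Ca: period and group pull opposite ways; the across-period shift dominates (709 vs 590 kJ/mol).
Si > Sn: Si sits above Sn in group 14, so the down-group effect alone puts Si higher.
Sb > Si: period and group pull opposite ways; the across-period shift dominates (831 vs 786 kJ/mol).
Tabulated first ionization energy (kJ/mol): Li 520, Si 786, Ca 590, Sn 709, Sb 831.
So from highest to lowest: Sb > Si > Sn > Ca > Li.

Sb > Si > Sn > Ca > Li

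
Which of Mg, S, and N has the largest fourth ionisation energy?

Mg

IE_4 is the cost of taking one more electron from the +3 cation: Mg³⁺ is already 1 electron into the core; S³⁺ still has 3 valence electrons; N³⁺ still has 2 valence electrons.
Core electrons are held far more tightly than valence electrons, so Mg tops the IE_4 order.
Valence configurations: S³⁺ [Ne]3s²3p¹, N³⁺ [He]2s².
Tabulated IE_4 (kJ/mol): Mg 10543, S 4556, N 7475.
Overall IE_4 order: S < N < Mg.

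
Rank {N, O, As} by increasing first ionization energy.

Removing the outermost electron gets harder across a period and easier down a group.
These span different periods and groups, so the two trends combine.
O > As: both effects reinforce here, so O is clearly the higher of the two.
N > O: this pair runs against the simple trend — see the exception note.
Note the exception: N has a higher first ionization energy than O, contrary to the simple trend — pairing an electron in O's 2p⁴ costs repulsion energy, so O ionizes more easily than half-filled N (2p³).
For reference (kJ/mol): N 1402, O 1314, As 947.
So from lowest to highest: As < O < N.

As, O, N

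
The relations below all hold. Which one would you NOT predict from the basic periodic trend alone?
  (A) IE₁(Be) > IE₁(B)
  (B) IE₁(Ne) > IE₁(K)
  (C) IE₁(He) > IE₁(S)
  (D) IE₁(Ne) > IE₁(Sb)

(A)

The general trend: first ionization energy increases across a period and decreases down a group.
(A) Be (period 2, group 2) vs B (period 2, group 13): the stated order contradicts the simple trend.
(B) Ne (period 2, group 18) vs K (period 4, group 1): the stated order agrees with the simple trend.
(C) He (period 1, group 18) vs S (period 3, group 16): the stated order agrees with the simple trend.
(D) Ne (period 2, group 18) vs Sb (period 5, group 15): the stated order agrees with the simple trend.
The exception is (A): removing B's lone 2p electron is easier than breaking Be's filled 2s².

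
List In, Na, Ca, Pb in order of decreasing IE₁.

Pb > Ca > In > Na

Na is in period 3, group 1; Ca is in period 4, group 2; In is in period 5, group 13; Pb is in period 6, group 14.
Removing the outermost electron gets harder across a period and easier down a group.
A diagonal step moves right (one effect) and down (the opposite effect) at once.
In > Na: the two effects oppose for this pair; the across-period effect wins (558 vs 496 kJ/mol).
Ca > In: the two effects oppose for this pair; the down-group effect wins (590 vs 558 kJ/mol).
Pb > Ca: the two effects oppose for this pair; the across-period effect wins (716 vs 590 kJ/mol).
Approximate values (kJ/mol): Na 496, Ca 590, In 558, Pb 716.
So from highest to lowest: Pb > Ca > In > Na.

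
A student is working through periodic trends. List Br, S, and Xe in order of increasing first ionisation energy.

S < Br < Xe

S is in period 3, group 16; Br is in period 4, group 17; Xe is in period 5, group 18.
IE₁ increases left→right with effective nuclear charge and decreases top→bottom as the valence shell moves farther out.
These sit on a diagonal, where the across-period and down-group effects partly cancel.
Br > S: the two effects oppose for this pair; the across-period effect wins (1140 vs 1000 kJ/mol).
Xe > Br: period and group pull opposite ways; the across-period shift dominates (1170 vs 1140 kJ/mol).
For reference (kJ/mol): S 1000, Br 1140, Xe 1170.
So from lowest to highest: S < Br < Xe.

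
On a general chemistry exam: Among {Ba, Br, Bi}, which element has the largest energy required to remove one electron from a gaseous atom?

Br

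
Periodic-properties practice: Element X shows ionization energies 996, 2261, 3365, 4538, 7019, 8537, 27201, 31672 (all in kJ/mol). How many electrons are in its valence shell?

6

Look for the largest jump between consecutive ionization energies: IE7/IE6 ≈ 3.2, far larger than any earlier ratio.
That jump marks the point where a core electron is being removed. So the atom has 6 valence electrons.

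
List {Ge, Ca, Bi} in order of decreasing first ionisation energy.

Ca is in period 4, group 2; Ge is in period 4, group 14; Bi is in period 6, group 15.
IE₁ increases left→right with effective nuclear charge and decreases top→bottom as the valence shell moves farther out.
These span different periods and groups, so the two trends combine.
Bi > Ca: period and group pull opposite ways; the across-period shift dominates (703 vs 590 kJ/mol).
Ge > Bi: the two effects oppose for this pair; the down-group effect wins (762 vs 703 kJ/mol).
For reference (kJ/mol): Ca 590, Ge 762, Bi 703.
So from highest to lowest: Ge > Bi > Ca.

Ge > Bi > Ca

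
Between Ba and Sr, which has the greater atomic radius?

Ba

Radius decreases left→right (rising Z_eff, same n) and increases top→bottom (higher n).
All are in group 2, so atomic radius increases down the group.
So Ba has the greater atomic radius (Ba > Sr).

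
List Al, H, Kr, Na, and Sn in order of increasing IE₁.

Na < Al < Sn < H < Kr

H is in period 1, group 1; Na is in period 3, group 1; Al is in period 3, group 13; Kr is in period 4, group 18; Sn is in period 5, group 14.
Across a period the outer electron is held more tightly (higher IE₁); down a group it sits in a higher shell, more shielded, and comes off more easily.
Neither a single period nor a single group — weigh both effects.
Al > Na: Al lies to the right of Na in period 3, so the across-period effect alone puts Al higher.
Sn > Al: the two effects oppose for this pair; the across-period effect wins (709 vs 578 kJ/mol).
H > Sn: the two effects oppose for this pair; the down-group effect wins (1312 vs 709 kJ/mol).
Kr > H: the two effects oppose for this pair; the across-period effect wins (1351 vs 1312 kJ/mol).
Approximate values (kJ/mol): H 1312, Na 496, Al 578, Kr 1351, Sn 709.
So from lowest to highest: Na < Al < Sn < H < Kr.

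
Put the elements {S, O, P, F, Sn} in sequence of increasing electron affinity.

P < Sn < O < S < F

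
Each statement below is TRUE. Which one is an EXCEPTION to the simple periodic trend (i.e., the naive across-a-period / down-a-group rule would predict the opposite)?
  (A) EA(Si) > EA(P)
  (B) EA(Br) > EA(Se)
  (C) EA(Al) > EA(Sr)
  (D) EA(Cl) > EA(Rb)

The general trend: electron affinity increases across a period and decreases down a group.
(A) Si (period 3, group 14) vs P (period 3, group 15): the stated order contradicts the simple trend.
(B) Br (period 4, group 17) vs Se (period 4, group 16): the stated order agrees with the simple trend.
(C) Al (period 3, group 13) vs Sr (period 5, group 2): the stated order agrees with the simple trend.
(D) Cl (period 3, group 17) vs Rb (period 5, group 1): the stated order agrees with the simple trend.
The exception is (A): adding an electron to P's half-filled 3p³ is unfavourable, so Si (3p²) has the more exothermic EA.

(A)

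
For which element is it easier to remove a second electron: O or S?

S

Consider each +1 ion: O⁺ still has 5 valence electrons; S⁺ still has 5 valence electrons.
All are still removing valence electrons, so compare the +1 ions as you would atoms: IE_2 generally rises across a period (higher Z_eff) and falls down a group (larger shell), subject to the usual subshell exceptions.
Valence configurations: O⁺ [He]2s²2p³, S⁺ [Ne]3s²3p³.
Approximate IE_2 values (kJ/mol): O 3388, S 2252.
Overall IE_2 order: S < O.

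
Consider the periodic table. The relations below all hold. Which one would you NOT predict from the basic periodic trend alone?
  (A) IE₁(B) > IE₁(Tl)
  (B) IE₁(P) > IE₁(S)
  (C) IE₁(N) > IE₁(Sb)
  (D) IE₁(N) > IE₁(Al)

(B)

The general trend: first ionisation energy increases across a period and decreases down a group.
(A) B (period 2, group 13) vs Tl (period 6, group 13): the stated order agrees with the simple trend.
(B) P (period 3, group 15) vs S (period 3, group 16): the stated order contradicts the simple trend.
(C) N (period 2, group 15) vs Sb (period 5, group 15): the stated order agrees with the simple trend.
(D) N (period 2, group 15) vs Al (period 3, group 13): the stated order agrees with the simple trend.
The exception is (B): S (3p⁴) ionizes more easily than half-filled P (3p³) because the paired 3p electron in S is pushed out by e⁻–e⁻ repulsion.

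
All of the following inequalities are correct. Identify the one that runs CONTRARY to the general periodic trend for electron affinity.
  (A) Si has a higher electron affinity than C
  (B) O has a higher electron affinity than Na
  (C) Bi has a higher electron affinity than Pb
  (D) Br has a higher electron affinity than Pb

(A)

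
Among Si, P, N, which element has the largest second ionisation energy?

N

Consider each +1 ion: Si⁺ still has 3 valence electrons; P⁺ still has 4 valence electrons; N⁺ still has 4 valence electrons.
All are still removing valence electrons, so compare the +1 ions as you would atoms: IE_2 generally rises across a period (higher Z_eff) and falls down a group (larger shell), subject to the usual subshell exceptions.
Valence configurations: Si⁺ [Ne]3s²3p¹, P⁺ [Ne]3s²3p², N⁺ [He]2s²2p².
The numbers (kJ/mol): Si 1577, P 1907, N 2856.
Putting it together, IE_2: Si < P < N.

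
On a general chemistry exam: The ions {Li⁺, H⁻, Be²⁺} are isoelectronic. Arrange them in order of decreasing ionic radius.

H⁻ > Li⁺ > Be²⁺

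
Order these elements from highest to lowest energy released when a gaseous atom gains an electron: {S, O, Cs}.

S > O > Cs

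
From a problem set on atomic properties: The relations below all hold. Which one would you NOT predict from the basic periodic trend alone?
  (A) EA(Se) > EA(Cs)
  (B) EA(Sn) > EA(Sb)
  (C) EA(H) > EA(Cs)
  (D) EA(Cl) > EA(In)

(B)

The general trend: electron affinity increases across a period and decreases down a group.
(A) Se (period 4, group 16) vs Cs (period 6, group 1): the stated order agrees with the simple trend.
(B) Sn (period 5, group 14) vs Sb (period 5, group 15): the stated order contradicts the simple trend.
(C) H (period 1, group 1) vs Cs (period 6, group 1): the stated order agrees with the simple trend.
(D) Cl (period 3, group 17) vs In (period 5, group 13): the stated order agrees with the simple trend.
The exception is (B): adding an electron to Sb's half-filled 5p³ is unfavourable, so Sn has the more exothermic EA.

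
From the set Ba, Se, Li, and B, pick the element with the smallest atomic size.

B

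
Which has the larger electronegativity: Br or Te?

Br

Br is in period 4, group 17; Te is in period 5, group 16.
Smaller atoms with higher effective nuclear charge are more electronegative.
These span different periods and groups, so the two trends combine.
Br > Te: relative to Te, both the across-period and down-group shifts push Br's electronegativity up.
For reference (Pauling): Br 2.96, Te 2.10.
So Br has the larger electronegativity (Br > Te).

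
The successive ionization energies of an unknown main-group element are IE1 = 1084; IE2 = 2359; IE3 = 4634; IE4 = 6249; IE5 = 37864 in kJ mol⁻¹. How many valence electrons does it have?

4

Look for the largest jump between consecutive ionization energies: IE5/IE4 ≈ 6.1, far larger than any earlier ratio.
That jump marks the point where a core electron is being removed. So the atom has 4 valence electrons.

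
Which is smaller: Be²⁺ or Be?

Be²⁺

Forming Be²⁺ removes 2 electrons from Be. Fewer electrons for the same nuclear charge means less shielding and a higher Z_eff on the remaining electrons, and for main-group metals the entire outer shell is lost.
A cation is smaller than its parent atom: Be²⁺ < Be.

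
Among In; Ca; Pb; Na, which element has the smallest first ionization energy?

Na

Na is in period 3, group 1; Ca is in period 4, group 2; In is in period 5, group 13; Pb is in period 6, group 14.
Across a period the outer electron is held more tightly (higher IE₁); down a group it sits in a higher shell, more shielded, and comes off more easily.
These sit on a diagonal, where the across-period and down-group effects partly cancel.
In > Na: period and group pull opposite ways; the across-period shift dominates (558 vs 496 kJ/mol).
Ca > In: period and group pull opposite ways; the down-group shift dominates (590 vs 558 kJ/mol).
Pb > Ca: the two effects oppose for this pair; the across-period effect wins (716 vs 590 kJ/mol).
For reference (kJ/mol): Na 496, Ca 590, In 558, Pb 716.
The smallest first ionization energy among these belongs to Na.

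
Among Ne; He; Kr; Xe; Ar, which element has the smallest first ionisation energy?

Xe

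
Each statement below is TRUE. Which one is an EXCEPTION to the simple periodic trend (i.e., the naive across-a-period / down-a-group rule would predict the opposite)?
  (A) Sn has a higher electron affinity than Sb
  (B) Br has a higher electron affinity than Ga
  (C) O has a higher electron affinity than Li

(A)

The general trend: electron affinity increases across a period and decreases down a group.
(A) Sn (period 5, group 14) vs Sb (period 5, group 15): the stated order contradicts the simple trend.
(B) Br (period 4, group 17) vs Ga (period 4, group 13): the stated order agrees with the simple trend.
(C) O (period 2, group 16) vs Li (period 2, group 1): the stated order agrees with the simple trend.
The exception is (A): adding an electron to Sb's half-filled 5p³ is unfavourable, so Sn has the more exothermic EA.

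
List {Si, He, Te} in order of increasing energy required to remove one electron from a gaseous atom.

He is in period 1, group 18; Si is in period 3, group 14; Te is in period 5, group 16.
First ionization energy rises across a period (greater Z_eff holds electrons more tightly) and falls down a group (valence electrons are farther from the nucleus).
These span different periods and groups, so the two trends combine.
Te > Si: period and group pull opposite ways; the across-period shift dominates (869 vs 786 kJ/mol).
He > Te: relative to Te, both the across-period and down-group shifts push He's first ionization energy up.
Approximate values (kJ/mol): He 2372, Si 786, Te 869.
So from lowest to highest: Si < Te < He.

Si < Te < He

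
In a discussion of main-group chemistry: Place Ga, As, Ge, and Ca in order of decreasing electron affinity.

Ge, As, Ga, Ca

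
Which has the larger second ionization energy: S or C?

The second ionization energy removes an electron from the +1 ion. For each element: S⁺ still has 5 valence electrons; C⁺ still has 3 valence electrons.
All are still removing valence electrons, so compare the +1 ions as you would atoms: IE_2 generally rises across a period (higher Z_eff) and falls down a group (larger shell), subject to the usual subshell exceptions.
Valence configurations: S⁺ [Ne]3s²3p³, C⁺ [He]2s²2p¹.
The numbers (kJ/mol): S 2252, C 2353.
Hence IE_2: S < C.

C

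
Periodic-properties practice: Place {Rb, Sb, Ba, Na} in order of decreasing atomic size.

Na is in period 3, group 1; Rb is in period 5, group 1; Sb is in period 5, group 15; Ba is in period 6, group 2.
Radius decreases left→right (rising Z_eff, same n) and increases top→bottom (higher n).
Neither a single period nor a single group — weigh both effects.
Na > Sb: the two effects oppose for this pair; the across-period effect wins (155 vs 140 pm).
Ba > Na: period and group pull opposite ways; the down-group shift dominates (196 vs 155 pm).
Rb > Ba: period and group pull opposite ways; the across-period shift dominates (210 vs 196 pm).
Tabulated atomic radius (pm): Na 155, Rb 210, Sb 140, Ba 196.
So from largest to smallest: Rb > Ba > Na > Sb.

Rb > Ba > Na > Sb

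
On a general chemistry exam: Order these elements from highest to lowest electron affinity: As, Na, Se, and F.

F is in period 2, group 17; Na is in period 3, group 1; As is in period 4, group 15; Se is in period 4, group 16.
Electron affinity generally becomes more exothermic across a period toward the halogens and less exothermic down a group.
These span different periods and groups, so the two trends combine.
As > Na: period and group pull opposite ways; the across-period shift dominates (78 vs 53 kJ/mol).
Se > As: both are in period 4; the period trend gives Se the larger value.
F > Se: relative to Se, both the across-period and down-group shifts push F's electron affinity up.
Tabulated electron affinity (kJ/mol): F 328, Na 53, As 78, Se 195.
So from highest to lowest: F > Se > As > Na.

F > Se > As > Na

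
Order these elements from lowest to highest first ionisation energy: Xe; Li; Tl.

IE₁ increases left→right with effective nuclear charge and decreases top→bottom as the valence shell moves farther out.
These span different periods and groups, so the two trends combine.
Tl > Li: the two effects oppose for this pair; the across-period effect wins (589 vs 520 kJ/mol).
Xe > Tl: both effects reinforce here, so Xe is clearly the higher of the two.
Tabulated first ionization energy (kJ/mol): Li 520, Xe 1170, Tl 589.
So from lowest to highest: Li < Tl < Xe.

Li < Tl < Xe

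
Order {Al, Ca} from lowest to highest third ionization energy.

IE_3 is the cost of taking one more electron from the +2 cation: Al²⁺ still has 1 valence electron; Ca²⁺ is the bare [Ar] core.
Breaking into a closed-shell core is much more expensive than removing a leftover valence electron — Ca has the largest IE_3 here.
Approximate IE_3 values (kJ/mol): Al 2745, Ca 4912.
Hence IE_3: Al < Ca.

Al < Ca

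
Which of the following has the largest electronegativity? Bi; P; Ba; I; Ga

I

P is in period 3, group 15; Ga is in period 4, group 13; I is in period 5, group 17; Ba is in period 6, group 2; Bi is in period 6, group 15.
Electronegativity increases across a period and decreases down a group, tracking effective nuclear charge and atomic size.
Neither a single period nor a single group — weigh both effects.
Ga > Ba: both effects reinforce here, so Ga is clearly the higher of the two.
Bi > Ga: period and group pull opposite ways; the across-period shift dominates (2.02 vs 1.81).
P > Bi: P sits above Bi in group 15, so the down-group effect alone puts P higher.
I > P: the two effects oppose for this pair; the across-period effect wins (2.66 vs 2.19).
Tabulated electronegativity (Pauling): P 2.19, Ga 1.81, I 2.66, Ba 0.89, Bi 2.02.
The largest electronegativity among these belongs to I.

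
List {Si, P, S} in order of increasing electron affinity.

P, Si, S

Si is in period 3, group 14; P is in period 3, group 15; S is in period 3, group 16.
Atoms with high Z_eff and room in the valence shell (especially the halogens) have the most exothermic electron affinities.
All lie in period 3; the across-period trend (electron affinity increases left to right) applies, with the exception below.
Note the exception: Si has a higher electron affinity than P, contrary to the simple trend — adding an electron to P's half-filled 3p³ is unfavourable, so Si (3p²) has the more exothermic EA.
Tabulated electron affinity (kJ/mol): Si 134, P 72, S 200.
So from lowest to highest: P < Si < S.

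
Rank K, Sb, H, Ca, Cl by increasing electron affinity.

H is in period 1, group 1; Cl is in period 3, group 17; K is in period 4, group 1; Ca is in period 4, group 2; Sb is in period 5, group 15.
Atoms with high Z_eff and room in the valence shell (especially the halogens) have the most exothermic electron affinities.
Here both period and group differ, so the two effects have to be weighed against each other.
K > Ca: this pair runs against the simple trend — see the exception note.
H > K: H sits above K in group 1, so the down-group effect alone puts H higher.
Sb > H: period and group pull opposite ways; the across-period shift dominates (103 vs 73 kJ/mol).
Cl > Sb: both effects reinforce here, so Cl is clearly the higher of the two.
Note the exception: K has a higher electron affinity than Ca, contrary to the simple trend — adding an electron to Ca (ns²) has to open a new, higher-energy np subshell, which is unfavourable.
Approximate values (kJ/mol): H 73, Cl 349, K 48, Ca 2, Sb 103.
So from lowest to highest: Ca < K < H < Sb < Cl.

Ca < K < H < Sb < Cl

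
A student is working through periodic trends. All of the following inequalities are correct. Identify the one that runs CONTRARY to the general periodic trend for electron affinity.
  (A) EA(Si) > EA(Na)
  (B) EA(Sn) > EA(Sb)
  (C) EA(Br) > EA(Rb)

The general trend: electron affinity increases across a period and decreases down a group.
(A) Si (period 3, group 14) vs Na (period 3, group 1): the stated order agrees with the simple trend.
(B) Sn (period 5, group 14) vs Sb (period 5, group 15): the stated order contradicts the simple trend.
(C) Br (period 4, group 17) vs Rb (period 5, group 1): the stated order agrees with the simple trend.
The exception is (B): adding an electron to Sb's half-filled 5p³ is unfavourable, so Sn has the more exothermic EA.

(B)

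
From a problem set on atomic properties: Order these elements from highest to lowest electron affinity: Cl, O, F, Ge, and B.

B is in period 2, group 13; O is in period 2, group 16; F is in period 2, group 17; Cl is in period 3, group 17; Ge is in period 4, group 14.
EA tends to increase across a period and decrease down a group, though the pattern is less regular than for IE or radius.
Neither a single period nor a single group — weigh both effects.
Ge > B: period and group pull opposite ways; the across-period shift dominates (119 vs 27 kJ/mol).
O > Ge: relative to Ge, both the across-period and down-group shifts push O's electron affinity up.
F > O: both are in period 2; the period trend gives F the larger value.
Cl > F: this pair runs against the simple trend — see the exception note.
Note the exception: Cl has a higher electron affinity than F, contrary to the simple trend — F's small 2p subshell makes the incoming electron feel strong e⁻–e⁻ repulsion, so Cl actually releases more energy on gaining an electron.
Tabulated electron affinity (kJ/mol): B 27, O 141, F 328, Cl 349, Ge 119.
So from highest to lowest: Cl > F > O > Ge > B.

Cl > F > O > Ge > B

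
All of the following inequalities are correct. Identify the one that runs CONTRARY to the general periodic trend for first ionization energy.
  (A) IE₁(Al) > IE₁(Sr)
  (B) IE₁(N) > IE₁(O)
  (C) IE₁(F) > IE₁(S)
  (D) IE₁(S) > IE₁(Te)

(B)

The general trend: first ionization energy increases across a period and decreases down a group.
(A) Al (period 3, group 13) vs Sr (period 5, group 2): the stated order agrees with the simple trend.
(B) N (period 2, group 15) vs O (period 2, group 16): the stated order contradicts the simple trend.
(C) F (period 2, group 17) vs S (period 3, group 16): the stated order agrees with the simple trend.
(D) S (period 3, group 16) vs Te (period 5, group 16): the stated order agrees with the simple trend.
The exception is (B): pairing an electron in O's 2p⁴ costs repulsion energy, so O ionizes more easily than half-filled N (2p³).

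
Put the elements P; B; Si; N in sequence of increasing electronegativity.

B is in period 2, group 13; N is in period 2, group 15; Si is in period 3, group 14; P is in period 3, group 15.
EN rises left→right (higher Z_eff, smaller atoms) and falls top→bottom (larger, more shielded atoms).
Neither a single period nor a single group — weigh both effects.
B > Si: period and group pull opposite ways; the down-group shift dominates (2.04 vs 1.90).
P > B: period and group pull opposite ways; the across-period shift dominates (2.19 vs 2.04).
N > P: they share group 15; the group trend gives N the larger value.
Tabulated electronegativity (Pauling): B 2.04, N 3.04, Si 1.90, P 2.19.
So from lowest to highest: Si < B < P < N.

Si < B < P < N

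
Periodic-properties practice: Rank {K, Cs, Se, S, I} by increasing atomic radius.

S is in period 3, group 16; K is in period 4, group 1; Se is in period 4, group 16; I is in period 5, group 17; Cs is in period 6, group 1.
Radius decreases left→right (rising Z_eff, same n) and increases top→bottom (higher n).
Neither a single period nor a single group — weigh both effects.
Se > S: Se sits below S in group 16, so the down-group effect alone puts Se larger.
I > Se: the two effects oppose for this pair; the down-group effect wins (133 vs 116 pm).
K > I: the two effects oppose for this pair; the across-period effect wins (196 vs 133 pm).
Cs > K: they share group 1; the group trend gives Cs the larger value.
For reference (pm): S 103, K 196, Se 116, I 133, Cs 232.
So from smallest to largest: S < Se < I < K < Cs.

S, Se, I, K, Cs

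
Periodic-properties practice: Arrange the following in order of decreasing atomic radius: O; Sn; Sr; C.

C is in period 2, group 14; O is in period 2, group 16; Sr is in period 5, group 2; Sn is in period 5, group 14.
Atomic radius shrinks across a period as nuclear charge pulls the same shell inward, and grows down a group as new shells are added.
Neither a single period nor a single group — weigh both effects.
C > O: both are in period 2; the period trend gives C the larger value.
Sn > C: Sn sits below C in group 14, so the down-group effect alone puts Sn larger.
Sr > Sn: both are in period 5; the period trend gives Sr the larger value.
For reference (pm): C 75, O 63, Sr 185, Sn 140.
So from largest to smallest: Sr > Sn > C > O.

Sr > Sn > C > O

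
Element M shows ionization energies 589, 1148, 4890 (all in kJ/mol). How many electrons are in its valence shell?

2

Look for the largest jump between consecutive ionization energies: IE3/IE2 ≈ 4.3, far larger than any earlier ratio.
That jump marks the point where a core electron is being removed. So the atom has 2 valence electrons.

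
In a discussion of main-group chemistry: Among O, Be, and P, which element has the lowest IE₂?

Consider each +1 ion: O⁺ still has 5 valence electrons; Be⁺ still has 1 valence electron; P⁺ still has 4 valence electrons.
All are still removing valence electrons, so compare the +1 ions as you would atoms: IE_2 generally rises across a period (higher Z_eff) and falls down a group (larger shell), subject to the usual subshell exceptions.
Valence configurations: O⁺ [He]2s²2p³, Be⁺ [He]2s¹, P⁺ [Ne]3s²3p².
Approximate IE_2 values (kJ/mol): O 3388, Be 1757, P 1907.
So the second ionization energies run Be < P < O.

Be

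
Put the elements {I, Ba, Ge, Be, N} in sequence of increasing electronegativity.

Ba < Be < Ge < I < N

Be is in period 2, group 2; N is in period 2, group 15; Ge is in period 4, group 14; I is in period 5, group 17; Ba is in period 6, group 2.
EN rises left→right (higher Z_eff, smaller atoms) and falls top→bottom (larger, more shielded atoms).
These span different periods and groups, so the two trends combine.
Be > Ba: Be sits above Ba in group 2, so the down-group effect alone puts Be higher.
Ge > Be: the two effects oppose for this pair; the across-period effect wins (2.01 vs 1.57).
I > Ge: period and group pull opposite ways; the across-period shift dominates (2.66 vs 2.01).
N > I: the two effects oppose for this pair; the down-group effect wins (3.04 vs 2.66).
For reference (Pauling): Be 1.57, N 3.04, Ge 2.01, I 2.66, Ba 0.89.
So from lowest to highest: Ba < Be < Ge < I < N.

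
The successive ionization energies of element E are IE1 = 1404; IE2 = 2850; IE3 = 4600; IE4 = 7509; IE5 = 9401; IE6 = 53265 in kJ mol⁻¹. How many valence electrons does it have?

Look for the largest jump between consecutive ionization energies: IE6/IE5 ≈ 5.7, far larger than any earlier ratio.
That jump marks the point where a core electron is being removed. So the atom has 5 valence electrons.

5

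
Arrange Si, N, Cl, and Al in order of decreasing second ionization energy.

Consider each +1 ion: Si⁺ still has 3 valence electrons; N⁺ still has 4 valence electrons; Cl⁺ still has 6 valence electrons; Al⁺ still has 2 valence electrons.
All are still removing valence electrons, so compare the +1 ions as you would atoms: IE_2 generally rises across a period (higher Z_eff) and falls down a group (larger shell), subject to the usual subshell exceptions.
Valence configurations: Si⁺ [Ne]3s²3p¹, N⁺ [He]2s²2p², Cl⁺ [Ne]3s²3p⁴, Al⁺ [Ne]3s².
Si⁺ loses a lone 3p electron whereas Al⁺ must break into a filled 3s² pair, so IE_2(Al) > IE_2(Si) even though Si has the higher nuclear charge.
Approximate IE_2 values (kJ/mol): Si 1577, N 2856, Cl 2298, Al 1817.
Overall IE_2 order: Si < Al < Cl < N.

N > Cl > Al > Si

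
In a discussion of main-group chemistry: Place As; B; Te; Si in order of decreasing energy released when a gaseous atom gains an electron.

B is in period 2, group 13; Si is in period 3, group 14; As is in period 4, group 15; Te is in period 5, group 16.
Electron affinity generally becomes more exothermic across a period toward the halogens and less exothermic down a group.
A diagonal step moves right (one effect) and down (the opposite effect) at once.
As > B: period and group pull opposite ways; the across-period shift dominates (78 vs 27 kJ/mol).
Si > As: period and group pull opposite ways; the down-group shift dominates (134 vs 78 kJ/mol).
Te > Si: the two effects oppose for this pair; the across-period effect wins (190 vs 134 kJ/mol).
For reference (kJ/mol): B 27, Si 134, As 78, Te 190.
So from highest to lowest: Te > Si > As > B.

Te, Si, As, B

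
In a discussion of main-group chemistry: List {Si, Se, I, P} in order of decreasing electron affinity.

Si is in period 3, group 14; P is in period 3, group 15; Se is in period 4, group 16; I is in period 5, group 17.
Adding an electron releases more energy for atoms nearer the top right (short of the noble gases).
Here both period and group differ, so the two effects have to be weighed against each other.
Si > P: this pair runs against the simple trend — see the exception note.
Se > Si: the two effects oppose for this pair; the across-period effect wins (195 vs 134 kJ/mol).
I > Se: the two effects oppose for this pair; the across-period effect wins (295 vs 195 kJ/mol).
Note the exception: Si has a higher electron affinity than P, contrary to the simple trend — adding an electron to P's half-filled 3p³ is unfavourable, so Si (3p²) has the more exothermic EA.
For reference (kJ/mol): Si 134, P 72, Se 195, I 295.
So from highest to lowest: I > Se > Si > P.

I, Se, Si, P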